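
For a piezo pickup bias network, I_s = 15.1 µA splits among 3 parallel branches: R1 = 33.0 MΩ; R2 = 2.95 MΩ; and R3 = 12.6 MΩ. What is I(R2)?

I ≈ 11.4 µA

ΣG = 1/33.0 + 1/2.95 + 1/12.6 = 0.4487.
Current divider: I(R2) = I_s · G_k/ΣG = 15.1 × (0.3390/0.4487) = 15.1 × 0.7556 = 11.41 µA.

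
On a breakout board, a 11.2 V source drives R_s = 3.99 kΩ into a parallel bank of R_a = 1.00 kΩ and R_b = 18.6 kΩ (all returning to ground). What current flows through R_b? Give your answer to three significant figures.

I ≈ 0.116 mA

Parallel bank: R_p = 1/(1/1.00 + 1/18.6) = 0.9490 kΩ.
V_A = 11.2 × 0.9490/4.939 = 2.152 V.
Branch current I = V_A/R_b = 2.152/18.6 = 0.1157 mA.
(Equivalently: I_total = 2.268 mA, then current-divider fraction G_k/ΣG = 0.05102.)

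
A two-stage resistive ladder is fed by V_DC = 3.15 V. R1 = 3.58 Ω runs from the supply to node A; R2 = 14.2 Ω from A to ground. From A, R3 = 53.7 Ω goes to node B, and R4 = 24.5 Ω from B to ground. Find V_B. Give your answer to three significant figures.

Looking into the second stage from A: R3 + R4 = 78.20 Ω appears in parallel with R2.
R2 ‖ (R3+R4) = 12.02 Ω.
So V_A = 3.15 × 0.7705 = 2.427 V.
Stage 2 is unloaded, so V_B = V_A · R4/(R3+R4) = 2.427 × 24.5/78.20 = 0.7604 V.

V_B ≈ 0.760 V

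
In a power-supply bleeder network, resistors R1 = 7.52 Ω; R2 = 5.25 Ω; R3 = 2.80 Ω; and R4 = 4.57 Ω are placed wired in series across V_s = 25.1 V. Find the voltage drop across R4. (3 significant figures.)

V ≈ 5.70 V

Total series resistance ΣR = 7.52 + 5.25 + 2.80 + 4.57 = 20.14 Ω.
V = V_s · R/ΣR = 25.1 × 0.2269 = 5.695 V.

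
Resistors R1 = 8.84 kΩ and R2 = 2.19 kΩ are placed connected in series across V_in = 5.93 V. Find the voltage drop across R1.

V ≈ 4.75 V

Series total: ΣR = 8.84 + 2.19 = 11.03 kΩ.
Voltage divider: V = V_in · (8.840 / 11.03) = 5.93 × 0.8015 = 4.753 V.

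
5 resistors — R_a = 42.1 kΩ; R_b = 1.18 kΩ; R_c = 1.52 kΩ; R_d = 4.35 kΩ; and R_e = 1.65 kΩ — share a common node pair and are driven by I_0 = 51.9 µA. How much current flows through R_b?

I ≈ 18.6 µA

Conductances: ΣG = 1/42.1 + 1/1.18 + 1/1.52 + 1/4.35 + 1/1.65 = 2.365 (1/kΩ).
Current divider: I(R_b) = I_0 · G_k/ΣG = 51.9 × (0.8475/2.365) = 51.9 × 0.3583 = 18.60 µA.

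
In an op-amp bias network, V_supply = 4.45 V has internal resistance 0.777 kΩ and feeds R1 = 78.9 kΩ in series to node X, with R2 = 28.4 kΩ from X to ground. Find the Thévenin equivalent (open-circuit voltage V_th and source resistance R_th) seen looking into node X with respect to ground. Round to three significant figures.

V_th ≈ 1.17 V, R_th ≈ 20.9 kΩ

R1' = 0.777 + 78.9 = 79.68 kΩ (source resistance + R1).
V_th is the unloaded tap voltage: V_supply · R2/(R1'+R2) = 4.45 × 0.2628 = 1.169 V.
With V_supply suppressed (replaced by a short), R_th = R1' ‖ R2 = (79.68 × 28.4)/(79.68 + 28.4) = 20.94 kΩ.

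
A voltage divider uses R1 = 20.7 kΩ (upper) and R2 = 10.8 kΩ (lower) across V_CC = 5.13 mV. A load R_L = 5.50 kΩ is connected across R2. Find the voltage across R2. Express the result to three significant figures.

The load sits in parallel with R2, giving an effective lower resistance R2' = R2·R_L/(R2+R_L) = 3.644 kΩ.
Then V_out = V_CC · R2'/(R1 + R2') = 5.13 × 3.644/24.34 = 0.7679 mV.

V_out ≈ 0.768 mV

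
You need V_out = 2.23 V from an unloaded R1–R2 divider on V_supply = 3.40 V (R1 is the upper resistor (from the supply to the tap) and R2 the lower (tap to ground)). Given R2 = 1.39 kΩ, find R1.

Required fraction k = V_out/V_supply = 0.6559.
So R1 = R2 · (V_supply/V_out − 1) = 1.39 × (3.40/2.23 − 1) = 1.39 × 0.5247 = 0.7293 kΩ.

R1 ≈ 0.729 kΩ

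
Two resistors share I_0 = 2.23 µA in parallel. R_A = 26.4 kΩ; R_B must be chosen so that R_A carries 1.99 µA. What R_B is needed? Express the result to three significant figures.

In a two-way split, I_A/I_0 = R_B/(R_A + R_B).
1.99/2.23 = R_B/(R_A + R_B) → R_B = R_A · (0.8924)/(1 − 0.8924) = 26.4 × 8.292 = 218.9 kΩ.

R_B ≈ 219 kΩ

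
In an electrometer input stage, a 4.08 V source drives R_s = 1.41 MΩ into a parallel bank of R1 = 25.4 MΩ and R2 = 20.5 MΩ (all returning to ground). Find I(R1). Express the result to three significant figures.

Combine the parallel branches: R_p = (1/25.4 + 1/20.5)⁻¹ = 11.34 MΩ.
Node voltage V_A = V_s · R_p/(R_s + R_p) = 4.08 × 0.8894 = 3.629 V.
I(R1) = V_A / R1 = 3.629/25.4 = 0.1429 µA.

I ≈ 0.143 µA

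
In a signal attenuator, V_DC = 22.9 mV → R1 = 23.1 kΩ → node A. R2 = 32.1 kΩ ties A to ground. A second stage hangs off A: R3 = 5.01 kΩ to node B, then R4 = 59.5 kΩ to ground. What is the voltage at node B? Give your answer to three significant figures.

V_B ≈ 10.2 mV

The second stage (R3 + R4 = 64.51 kΩ) loads node A in parallel with R2.
R2 ‖ (R3+R4) = 21.43 kΩ.
So V_A = 22.9 × 0.4813 = 11.02 mV.
V_B = V_A × 0.9223 = 10.17 mV.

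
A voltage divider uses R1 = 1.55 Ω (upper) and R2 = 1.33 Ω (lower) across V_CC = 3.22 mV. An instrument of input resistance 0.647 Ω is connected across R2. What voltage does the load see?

V_out ≈ 0.706 mV

R2 ‖ R_L = (1.33 × 0.647)/(1.33 + 0.647) = 0.4353 Ω.
Then V_out = V_CC · R2'/(R1 + R2') = 3.22 × 0.4353/1.985 = 0.7060 mV.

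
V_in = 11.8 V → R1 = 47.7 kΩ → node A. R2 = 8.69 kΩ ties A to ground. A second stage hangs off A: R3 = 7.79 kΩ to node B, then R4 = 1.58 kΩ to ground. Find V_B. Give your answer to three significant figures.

Node A sees R2 in parallel with the series input of stage 2, R3 + R4 = 9.370 kΩ.
Effective lower resistance at A: R2 ‖ 9.370 = 4.509 kΩ.
V_A = 11.8 × 4.509/(47.7 + 4.509) = 1.019 V.
Then the unloaded second divider: V_B = V_A × R4/(R3+R4) = 1.019 × 0.1686 = 0.1718 V.

V_B ≈ 0.172 V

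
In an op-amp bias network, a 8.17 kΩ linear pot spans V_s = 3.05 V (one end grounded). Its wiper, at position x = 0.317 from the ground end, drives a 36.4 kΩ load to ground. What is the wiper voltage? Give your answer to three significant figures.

V_out ≈ 0.922 V

The pot divides into 5.580 kΩ above the wiper and 2.590 kΩ below.
Lower segment in parallel with the load: 2.590 ‖ 36.4 = 2.418 kΩ.
Loaded-divider output: V_out = 3.05 × 0.3023 = 0.9220 V.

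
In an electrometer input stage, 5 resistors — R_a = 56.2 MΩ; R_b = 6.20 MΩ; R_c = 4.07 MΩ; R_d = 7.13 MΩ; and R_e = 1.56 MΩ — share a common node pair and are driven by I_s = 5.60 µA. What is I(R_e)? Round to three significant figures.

ΣG = 1/56.2 + 1/6.20 + 1/4.07 + 1/7.13 + 1/1.56 = 1.206.
Current divider: I(R_e) = I_s · G_k/ΣG = 5.60 × (0.6410/1.206) = 5.60 × 0.5315 = 2.976 µA.

I ≈ 2.98 µA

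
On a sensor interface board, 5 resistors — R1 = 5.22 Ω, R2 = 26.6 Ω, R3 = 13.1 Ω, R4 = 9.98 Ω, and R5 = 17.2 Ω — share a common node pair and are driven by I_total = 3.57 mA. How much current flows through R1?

I ≈ 1.47 mA

Conductances: ΣG = 1/5.22 + 1/26.6 + 1/13.1 + 1/9.98 + 1/17.2 = 0.4638 (1/Ω).
Current divider: I(R1) = I_total · G_k/ΣG = 3.57 × (0.1916/0.4638) = 3.57 × 0.4130 = 1.474 mA.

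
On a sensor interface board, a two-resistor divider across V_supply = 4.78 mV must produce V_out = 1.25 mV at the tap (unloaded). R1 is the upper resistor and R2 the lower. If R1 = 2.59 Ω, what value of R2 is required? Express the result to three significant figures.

V_out/V_supply = R2/(R1+R2) = 0.2615.
R2 = R1 · 0.2615/(1 − 0.2615) = 0.9171 Ω.

R2 ≈ 0.917 Ω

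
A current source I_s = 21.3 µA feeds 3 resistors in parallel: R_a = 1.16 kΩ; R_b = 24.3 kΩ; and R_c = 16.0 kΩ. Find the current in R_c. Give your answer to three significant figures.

ΣG = 1/1.16 + 1/24.3 + 1/16.0 = 0.9657.
Current divider: I(R_c) = I_s · G_k/ΣG = 21.3 × (0.06250/0.9657) = 21.3 × 0.06472 = 1.379 µA.

I ≈ 1.38 µA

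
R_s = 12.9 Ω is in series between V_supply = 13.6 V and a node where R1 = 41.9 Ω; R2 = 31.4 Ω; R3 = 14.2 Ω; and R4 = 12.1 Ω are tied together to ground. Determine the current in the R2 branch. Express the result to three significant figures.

I ≈ 0.117 A

Combine the parallel branches: R_p = (1/41.9 + 1/31.4 + 1/14.2 + 1/12.1)⁻¹ = 4.790 Ω.
V_A = 13.6 × 4.790/17.69 = 3.682 V.
Branch current I = V_A/R2 = 3.682/31.4 = 0.1173 A.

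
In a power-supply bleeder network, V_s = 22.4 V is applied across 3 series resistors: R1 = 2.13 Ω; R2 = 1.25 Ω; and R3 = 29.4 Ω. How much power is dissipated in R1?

Series current I = V_s/ΣR = 22.4/32.78 = 0.6833 A.
P = I²R = 0.4670 × 2.13 = 0.9946 W.

P ≈ 0.995 W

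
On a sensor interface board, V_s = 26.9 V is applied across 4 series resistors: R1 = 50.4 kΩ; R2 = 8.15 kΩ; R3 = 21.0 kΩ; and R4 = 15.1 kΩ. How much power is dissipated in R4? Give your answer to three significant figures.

Series current I = V_s/ΣR = 26.9/94.65 = 0.2842 mA.
P = I²R = 0.08077 × 15.1 = 1.220 mW.

P ≈ 1.22 mW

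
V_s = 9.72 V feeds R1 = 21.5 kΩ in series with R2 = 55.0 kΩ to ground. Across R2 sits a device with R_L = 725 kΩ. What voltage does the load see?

V_out ≈ 6.84 V

R2 ‖ R_L = (55.0 × 725)/(55.0 + 725) = 51.12 kΩ.
Then V_out = V_s · R2'/(R1 + R2') = 9.72 × 51.12/72.62 = 6.842 V.
(Unloaded it would be 6.99 V; the load pulls it down.)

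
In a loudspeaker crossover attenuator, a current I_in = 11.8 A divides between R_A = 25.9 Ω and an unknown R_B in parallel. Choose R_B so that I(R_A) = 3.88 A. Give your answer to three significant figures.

R_B ≈ 12.7 Ω

Two-branch current divider: I_A = I_in · R_B/(R_A + R_B).
3.88/11.8 = R_B/(R_A + R_B) → R_B = R_A · (0.3288)/(1 − 0.3288) = 25.9 × 0.4899 = 12.69 Ω.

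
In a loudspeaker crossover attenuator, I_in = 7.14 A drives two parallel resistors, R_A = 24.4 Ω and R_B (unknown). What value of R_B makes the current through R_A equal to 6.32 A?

The fraction through R_A equals R_B/(R_A+R_B).
6.32/7.14 = R_B/(R_A + R_B) → R_B = R_A · (0.8852)/(1 − 0.8852) = 24.4 × 7.707 = 188.1 Ω.

R_B ≈ 188 Ω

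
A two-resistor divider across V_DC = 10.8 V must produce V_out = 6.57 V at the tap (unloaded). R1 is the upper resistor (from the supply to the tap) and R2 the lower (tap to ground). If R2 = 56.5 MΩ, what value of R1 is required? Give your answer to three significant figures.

R1 ≈ 36.4 MΩ

The divider ratio is R2/(R1+R2) = 6.57/10.8 = 0.6083.
R1 = R2·(1/k − 1) = 56.5 × 0.6438 = 36.38 MΩ.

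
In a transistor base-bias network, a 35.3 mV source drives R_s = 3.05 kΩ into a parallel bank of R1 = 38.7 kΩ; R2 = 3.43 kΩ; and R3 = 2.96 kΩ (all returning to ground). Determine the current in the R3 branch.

Parallel bank: R_p = 1/(1/38.7 + 1/3.43 + 1/2.96) = 1.526 kΩ.
V_A by voltage divider: V_A = 35.3 × 1.526/(3.05 + 1.526) = 11.77 mV.
I(R3) = V_A / R3 = 11.77/2.96 = 3.977 µA.

I ≈ 3.98 µA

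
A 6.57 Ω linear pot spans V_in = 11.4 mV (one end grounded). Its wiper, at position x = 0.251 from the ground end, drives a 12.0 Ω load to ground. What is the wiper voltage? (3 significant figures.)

Lower segment x·R_p = 1.649 Ω; upper segment (1−x)·R_p = 4.921 Ω.
R_L loads the lower segment: effective lower R = 1.450 Ω.
Then V_out = V_in · 1.450/(4.921 + 1.450) = 2.594 mV.
(Unloaded: V_out = x·V_in = 2.86 mV.)

V_out ≈ 2.59 mV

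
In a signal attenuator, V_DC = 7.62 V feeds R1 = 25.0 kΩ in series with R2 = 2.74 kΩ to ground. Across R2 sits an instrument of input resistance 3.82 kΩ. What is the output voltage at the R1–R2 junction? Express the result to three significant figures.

First combine the lower leg with the load: R2 ‖ R_L = 1.596 kΩ.
Voltage divider with the loaded lower leg: V_out = 7.62 × 1.596/(25.0 + 1.596) = 7.62 × 0.05999 = 0.4571 V.
(Unloaded it would be 0.753 V; the load pulls it down.)

V_out ≈ 0.457 V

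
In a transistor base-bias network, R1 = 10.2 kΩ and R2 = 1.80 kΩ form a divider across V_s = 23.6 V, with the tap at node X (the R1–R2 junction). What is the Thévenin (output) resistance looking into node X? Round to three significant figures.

Zeroing V_s shorts the top of R1 to ground, so R_th = R1 ‖ R2 = 1.530 kΩ.

R_th ≈ 1.53 kΩ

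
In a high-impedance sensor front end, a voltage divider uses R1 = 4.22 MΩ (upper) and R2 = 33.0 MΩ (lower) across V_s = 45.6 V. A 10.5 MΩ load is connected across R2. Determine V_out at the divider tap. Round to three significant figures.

V_out ≈ 29.8 V

R2 ‖ R_L = (33.0 × 10.5)/(33.0 + 10.5) = 7.966 MΩ.
Now apply the divider: V_out = 45.6 × 0.6537 = 29.81 V.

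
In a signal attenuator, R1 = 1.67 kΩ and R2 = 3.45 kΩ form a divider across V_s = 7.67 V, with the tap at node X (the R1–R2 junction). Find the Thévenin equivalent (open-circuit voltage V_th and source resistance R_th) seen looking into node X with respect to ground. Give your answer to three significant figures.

V_th is the unloaded tap voltage: V_s · R2/(R1+R2) = 7.67 × 0.6738 = 5.168 V.
Looking into X with the source shorted: R_th = R1·R2/(R1+R2) = 1.670 × 3.45/5.120 = 1.125 kΩ.

V_th ≈ 5.17 V, R_th ≈ 1.13 kΩ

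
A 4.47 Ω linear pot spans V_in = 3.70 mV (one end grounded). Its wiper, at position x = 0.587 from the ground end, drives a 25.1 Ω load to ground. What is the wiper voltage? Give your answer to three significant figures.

V_out ≈ 2.08 mV

Lower segment x·R_p = 2.624 Ω; upper segment (1−x)·R_p = 1.846 Ω.
Lower segment in parallel with the load: 2.624 ‖ 25.1 = 2.376 Ω.
Then V_out = V_in · 2.376/(1.846 + 2.376) = 2.082 mV.
(Unloaded: V_out = x·V_in = 2.17 mV.)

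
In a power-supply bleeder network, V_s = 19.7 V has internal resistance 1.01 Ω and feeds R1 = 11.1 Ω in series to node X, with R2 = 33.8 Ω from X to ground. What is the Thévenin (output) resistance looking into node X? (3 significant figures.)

R_th ≈ 8.92 Ω

R1' = 1.01 + 11.1 = 12.11 Ω (source resistance + R1).
Zeroing V_s shorts the top of R1' to ground, so R_th = R1' ‖ R2 = 8.916 Ω.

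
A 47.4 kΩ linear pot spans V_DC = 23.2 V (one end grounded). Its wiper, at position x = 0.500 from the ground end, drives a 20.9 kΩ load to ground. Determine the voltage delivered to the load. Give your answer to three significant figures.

V_out ≈ 7.40 V

Lower segment x·R_p = 23.70 kΩ; upper segment (1−x)·R_p = 23.70 kΩ.
(x·R_p) ‖ R_L = 11.11 kΩ.
Loaded-divider output: V_out = 23.2 × 0.3191 = 7.403 V.
(Unloaded: V_out = x·V_DC = 11.6 V.)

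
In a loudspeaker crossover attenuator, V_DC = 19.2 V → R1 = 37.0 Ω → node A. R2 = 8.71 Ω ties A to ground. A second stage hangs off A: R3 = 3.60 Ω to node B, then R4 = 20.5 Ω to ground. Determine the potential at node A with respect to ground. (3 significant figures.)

V_A ≈ 2.83 V

Looking into the second stage from A: R3 + R4 = 24.10 Ω appears in parallel with R2.
R2 ‖ (R3+R4) = 6.398 Ω.
V_A = 19.2 × 6.398/(37.0 + 6.398) = 2.830 V.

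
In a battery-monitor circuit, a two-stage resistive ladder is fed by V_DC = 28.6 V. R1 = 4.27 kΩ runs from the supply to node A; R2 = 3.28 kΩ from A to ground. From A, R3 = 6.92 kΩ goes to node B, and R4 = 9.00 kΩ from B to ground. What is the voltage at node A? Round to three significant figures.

V_A ≈ 11.1 V

Looking into the second stage from A: R3 + R4 = 15.92 kΩ appears in parallel with R2.
R2 ‖ (R3+R4) = 2.720 kΩ.
So V_A = 28.6 × 0.3891 = 11.13 V.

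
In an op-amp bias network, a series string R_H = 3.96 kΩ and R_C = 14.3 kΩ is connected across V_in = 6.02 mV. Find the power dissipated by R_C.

P ≈ 1.55 nW

Series current I = V_in/ΣR = 6.02/18.26 = 0.3297 µA.
P(R_C) = I²·R_C = (0.3297)² × 14.3 = 1.554 nW.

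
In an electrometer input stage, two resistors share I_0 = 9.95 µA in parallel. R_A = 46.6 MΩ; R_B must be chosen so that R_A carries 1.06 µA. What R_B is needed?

Two-branch current divider: I_A = I_0 · R_B/(R_A + R_B).
1.06/9.95 = R_B/(R_A + R_B) → R_B = R_A · (0.1065)/(1 − 0.1065) = 46.6 × 0.1192 = 5.556 MΩ.

R_B ≈ 5.56 MΩ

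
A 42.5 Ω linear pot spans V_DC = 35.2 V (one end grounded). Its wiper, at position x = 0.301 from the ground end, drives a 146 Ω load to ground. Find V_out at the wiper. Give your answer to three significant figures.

V_out ≈ 9.98 V

The pot divides into 29.71 Ω above the wiper and 12.79 Ω below.
R_L loads the lower segment: effective lower R = 11.76 Ω.
Then V_out = V_DC · 11.76/(29.71 + 11.76) = 9.984 V.
(Unloaded: V_out = x·V_DC = 10.6 V.)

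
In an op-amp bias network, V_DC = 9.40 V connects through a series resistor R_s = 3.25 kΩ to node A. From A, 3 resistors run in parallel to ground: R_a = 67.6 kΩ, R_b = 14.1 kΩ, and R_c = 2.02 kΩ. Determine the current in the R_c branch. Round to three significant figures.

Combine the parallel branches: R_p = (1/67.6 + 1/14.1 + 1/2.02)⁻¹ = 1.722 kΩ.
Node voltage V_A = V_DC · R_p/(R_s + R_p) = 9.40 × 0.3463 = 3.255 V.
I(R_c) = V_A / R_c = 3.255/2.02 = 1.612 mA.
(Check via current divider: I_total = 1.891 mA; share G_k/ΣG = 0.8524 → same result.)

I ≈ 1.61 mA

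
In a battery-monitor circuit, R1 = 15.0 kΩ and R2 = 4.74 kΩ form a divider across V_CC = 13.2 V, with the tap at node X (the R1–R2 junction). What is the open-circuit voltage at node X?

With X open, the divider is unloaded: V_th = 13.2 × 4.74/19.74 = 3.170 V.

V_th ≈ 3.17 V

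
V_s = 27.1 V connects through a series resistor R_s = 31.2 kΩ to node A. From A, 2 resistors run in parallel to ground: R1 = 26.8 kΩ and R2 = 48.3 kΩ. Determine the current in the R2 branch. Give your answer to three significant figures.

Equivalent of the parallel group: R_p = 17.24 kΩ.
Node voltage V_A = V_s · R_p/(R_s + R_p) = 27.1 × 0.3559 = 9.644 V.
Branch current I = V_A/R2 = 9.644/48.3 = 0.1997 mA.
(Check via current divider: I_total = 0.5595 mA; share G_k/ΣG = 0.3569 → same result.)

I ≈ 0.200 mA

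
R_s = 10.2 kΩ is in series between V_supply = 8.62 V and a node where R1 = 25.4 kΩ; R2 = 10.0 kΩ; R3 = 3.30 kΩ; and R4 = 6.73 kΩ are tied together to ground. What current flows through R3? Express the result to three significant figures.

I ≈ 0.372 mA

Equivalent of the parallel group: R_p = 1.692 kΩ.
Node voltage V_A = V_supply · R_p/(R_s + R_p) = 8.62 × 0.1423 = 1.227 V.
I(R3) = V_A / R3 = 1.227/3.30 = 0.3717 mA.
(Equivalently: I_total = 0.7249 mA, then current-divider fraction G_k/ΣG = 0.5128.)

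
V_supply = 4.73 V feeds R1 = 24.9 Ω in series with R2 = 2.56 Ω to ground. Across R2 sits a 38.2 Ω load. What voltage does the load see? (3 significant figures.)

V_out ≈ 0.416 V

R2 ‖ R_L = (2.56 × 38.2)/(2.56 + 38.2) = 2.399 Ω.
Then V_out = V_supply · R2'/(R1 + R2') = 4.73 × 2.399/27.30 = 0.4157 V.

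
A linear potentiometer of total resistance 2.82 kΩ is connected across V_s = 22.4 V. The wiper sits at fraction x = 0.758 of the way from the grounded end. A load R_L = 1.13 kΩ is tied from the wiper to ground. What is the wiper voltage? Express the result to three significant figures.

The pot divides into 0.6824 kΩ above the wiper and 2.138 kΩ below.
Lower segment in parallel with the load: 2.138 ‖ 1.13 = 0.7392 kΩ.
Then V_out = V_s · 0.7392/(0.6824 + 0.7392) = 11.65 V.
(Unloaded: V_out = x·V_s = 17.0 V.)

V_out ≈ 11.6 V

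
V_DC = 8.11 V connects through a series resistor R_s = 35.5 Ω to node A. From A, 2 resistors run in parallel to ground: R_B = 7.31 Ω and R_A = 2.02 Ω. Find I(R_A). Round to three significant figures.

Combine the parallel branches: R_p = (1/7.31 + 1/2.02)⁻¹ = 1.583 Ω.
V_A by voltage divider: V_A = 8.11 × 1.583/(35.5 + 1.583) = 0.3461 V.
I(R_A) = V_A / R_A = 0.3461/2.02 = 0.1714 A.

I ≈ 0.171 A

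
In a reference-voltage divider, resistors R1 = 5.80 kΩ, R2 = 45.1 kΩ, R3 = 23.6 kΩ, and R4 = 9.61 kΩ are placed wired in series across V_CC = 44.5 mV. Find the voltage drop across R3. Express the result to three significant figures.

Total series resistance ΣR = 5.80 + 45.1 + 23.6 + 9.61 = 84.11 kΩ.
By the voltage-divider rule, V = 44.5 × 23.60/84.11 = 12.49 mV.

V ≈ 12.5 mV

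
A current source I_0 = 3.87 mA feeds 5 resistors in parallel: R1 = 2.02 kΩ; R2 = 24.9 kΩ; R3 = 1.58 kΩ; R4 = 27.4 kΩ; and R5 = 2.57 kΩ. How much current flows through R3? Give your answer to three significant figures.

I ≈ 1.54 mA

Conductances: ΣG = 1/2.02 + 1/24.9 + 1/1.58 + 1/27.4 + 1/2.57 = 1.594 (1/kΩ).
R3 takes the fraction G_k/ΣG = 0.6329/1.594 = 0.3971, so I = 3.87 × 0.3971 = 1.537 mA.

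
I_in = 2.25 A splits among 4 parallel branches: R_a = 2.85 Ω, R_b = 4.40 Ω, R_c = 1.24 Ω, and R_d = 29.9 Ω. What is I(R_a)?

I ≈ 0.557 A

Conductances: ΣG = 1/2.85 + 1/4.40 + 1/1.24 + 1/29.9 = 1.418 (1/Ω).
R_a takes the fraction G_k/ΣG = 0.3509/1.418 = 0.2474, so I = 2.25 × 0.2474 = 0.5567 A.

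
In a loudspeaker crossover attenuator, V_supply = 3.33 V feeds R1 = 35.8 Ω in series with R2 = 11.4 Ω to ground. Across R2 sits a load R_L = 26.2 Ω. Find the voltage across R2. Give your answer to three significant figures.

V_out ≈ 0.605 V

First combine the lower leg with the load: R2 ‖ R_L = 7.944 Ω.
Then V_out = V_supply · R2'/(R1 + R2') = 3.33 × 7.944/43.74 = 0.6047 V.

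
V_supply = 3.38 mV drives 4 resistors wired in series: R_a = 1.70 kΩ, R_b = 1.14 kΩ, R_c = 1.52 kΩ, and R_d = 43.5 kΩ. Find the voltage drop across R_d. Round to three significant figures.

V ≈ 3.07 mV

Total series resistance ΣR = 1.70 + 1.14 + 1.52 + 43.5 = 47.86 kΩ.
By the voltage-divider rule, V = 3.38 × 43.50/47.86 = 3.072 mV.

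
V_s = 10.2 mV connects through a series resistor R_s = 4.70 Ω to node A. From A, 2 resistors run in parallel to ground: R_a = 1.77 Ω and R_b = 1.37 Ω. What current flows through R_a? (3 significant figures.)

Combine the parallel branches: R_p = (1/1.77 + 1/1.37)⁻¹ = 0.7723 Ω.
V_A = 10.2 × 0.7723/5.472 = 1.439 mV.
I(R_a) = V_A / R_a = 1.439/1.77 = 0.8133 mA.

I ≈ 0.813 mA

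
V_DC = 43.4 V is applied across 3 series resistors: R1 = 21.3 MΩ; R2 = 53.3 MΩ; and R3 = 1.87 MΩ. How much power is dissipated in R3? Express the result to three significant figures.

ΣR = 76.47 MΩ → I = 43.4/76.47 = 0.5675 µA.
P(R3) = I²·R3 = (0.5675)² × 1.87 = 0.6023 µW.

P ≈ 0.602 µW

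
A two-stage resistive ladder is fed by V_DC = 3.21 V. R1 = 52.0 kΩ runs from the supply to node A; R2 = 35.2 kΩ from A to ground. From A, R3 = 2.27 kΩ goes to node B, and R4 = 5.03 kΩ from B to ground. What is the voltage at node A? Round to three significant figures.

V_A ≈ 0.334 V

Node A sees R2 in parallel with the series input of stage 2, R3 + R4 = 7.300 kΩ.
R2 ‖ (R3+R4) = 6.046 kΩ.
So V_A = 3.21 × 0.1042 = 0.3344 V.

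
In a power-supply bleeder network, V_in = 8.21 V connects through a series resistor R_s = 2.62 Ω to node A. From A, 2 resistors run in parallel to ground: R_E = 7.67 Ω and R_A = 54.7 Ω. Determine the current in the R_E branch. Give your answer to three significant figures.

Equivalent of the parallel group: R_p = 6.727 Ω.
Node voltage V_A = V_in · R_p/(R_s + R_p) = 8.21 × 0.7197 = 5.909 V.
Branch current I = V_A/R_E = 5.909/7.67 = 0.7704 A.

I ≈ 0.770 A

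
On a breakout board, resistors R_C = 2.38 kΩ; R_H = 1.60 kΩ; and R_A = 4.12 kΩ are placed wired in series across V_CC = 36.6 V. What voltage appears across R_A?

V ≈ 18.6 V

Series total: ΣR = 2.38 + 1.60 + 4.12 = 8.100 kΩ.
V = V_CC · R/ΣR = 36.6 × 0.5086 = 18.62 V.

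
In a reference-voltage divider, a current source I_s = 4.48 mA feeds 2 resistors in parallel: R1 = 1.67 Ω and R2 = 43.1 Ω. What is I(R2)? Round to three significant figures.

I ≈ 0.167 mA

For two parallel branches, I_k = I_s · (other R)/(sum of R).
I(R2) = 4.48 × 1.67/(1.67 + 43.1) = 4.48 × 0.03730 = 0.1671 mA.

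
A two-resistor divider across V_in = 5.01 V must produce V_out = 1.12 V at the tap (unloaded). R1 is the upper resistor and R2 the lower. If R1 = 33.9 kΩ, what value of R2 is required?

Required fraction k = V_out/V_in = 0.2236.
Rearranging, R2 = R1·k/(1−k) = 33.9 × 0.2879 = 9.760 kΩ.

R2 ≈ 9.76 kΩ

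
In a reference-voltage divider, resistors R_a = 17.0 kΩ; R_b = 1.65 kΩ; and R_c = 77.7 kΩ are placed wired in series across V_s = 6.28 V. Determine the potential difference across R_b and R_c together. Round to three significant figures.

Series total: ΣR = 17.0 + 1.65 + 77.7 = 96.35 kΩ.
R_{R_b..R_c} = 1.65 + 77.7 = 79.35 kΩ.
V = V_s · R/ΣR = 6.28 × 0.8236 = 5.172 V.

V ≈ 5.17 V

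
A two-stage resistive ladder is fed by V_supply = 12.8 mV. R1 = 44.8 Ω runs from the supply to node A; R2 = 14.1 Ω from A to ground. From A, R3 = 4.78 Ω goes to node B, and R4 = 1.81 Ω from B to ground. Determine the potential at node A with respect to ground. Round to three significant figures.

The second stage (R3 + R4 = 6.590 Ω) loads node A in parallel with R2.
Effective lower resistance at A: R2 ‖ 6.590 = 4.491 Ω.
So V_A = 12.8 × 0.09111 = 1.166 mV.

V_A ≈ 1.17 mV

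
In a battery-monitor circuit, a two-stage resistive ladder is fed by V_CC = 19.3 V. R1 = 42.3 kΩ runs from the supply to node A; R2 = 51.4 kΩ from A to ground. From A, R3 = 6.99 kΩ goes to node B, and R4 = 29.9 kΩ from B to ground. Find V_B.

V_B ≈ 5.27 V

Looking into the second stage from A: R3 + R4 = 36.89 kΩ appears in parallel with R2.
Effective lower resistance at A: R2 ‖ 36.89 = 21.48 kΩ.
So V_A = 19.3 × 0.3367 = 6.499 V.
Then the unloaded second divider: V_B = V_A × R4/(R3+R4) = 6.499 × 0.8105 = 5.268 V.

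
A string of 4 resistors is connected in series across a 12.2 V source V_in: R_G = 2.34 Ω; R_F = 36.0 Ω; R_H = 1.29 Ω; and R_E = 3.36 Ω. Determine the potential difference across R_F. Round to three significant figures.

Total series resistance ΣR = 2.34 + 36.0 + 1.29 + 3.36 = 42.99 Ω.
By the voltage-divider rule, V = 12.2 × 36.00/42.99 = 10.22 V.

V ≈ 10.2 V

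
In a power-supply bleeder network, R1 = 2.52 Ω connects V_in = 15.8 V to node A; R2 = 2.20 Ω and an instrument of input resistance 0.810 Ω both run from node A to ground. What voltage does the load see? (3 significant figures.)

V_out ≈ 3.01 V

The load sits in parallel with R2, giving an effective lower resistance R2' = R2·R_L/(R2+R_L) = 0.5920 Ω.
Voltage divider with the loaded lower leg: V_out = 15.8 × 0.5920/(2.52 + 0.5920) = 15.8 × 0.1902 = 3.006 V.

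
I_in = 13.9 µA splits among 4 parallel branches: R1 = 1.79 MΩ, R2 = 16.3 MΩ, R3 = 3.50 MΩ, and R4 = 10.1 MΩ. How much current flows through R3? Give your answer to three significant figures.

Conductances: ΣG = 1/1.79 + 1/16.3 + 1/3.50 + 1/10.1 = 1.005 (1/MΩ).
R3 takes the fraction G_k/ΣG = 0.2857/1.005 = 0.2844, so I = 13.9 × 0.2844 = 3.953 µA.

I ≈ 3.95 µA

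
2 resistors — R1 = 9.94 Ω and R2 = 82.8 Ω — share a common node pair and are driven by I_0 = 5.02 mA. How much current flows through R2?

I ≈ 0.538 mA

For two parallel branches, I_k = I_0 · (other R)/(sum of R).
So I = 5.02 × 9.94/92.74 = 0.5381 mA.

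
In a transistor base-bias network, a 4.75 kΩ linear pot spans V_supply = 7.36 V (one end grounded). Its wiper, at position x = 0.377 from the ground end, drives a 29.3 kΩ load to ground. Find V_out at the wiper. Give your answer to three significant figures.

Lower segment x·R_p = 1.791 kΩ; upper segment (1−x)·R_p = 2.959 kΩ.
(x·R_p) ‖ R_L = 1.688 kΩ.
Then V_out = V_supply · 1.688/(2.959 + 1.688) = 2.673 V.
(Unloaded: V_out = x·V_supply = 2.77 V.)

V_out ≈ 2.67 V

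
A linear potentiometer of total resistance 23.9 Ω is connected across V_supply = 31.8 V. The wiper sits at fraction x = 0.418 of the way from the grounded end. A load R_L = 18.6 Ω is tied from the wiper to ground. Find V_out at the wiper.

The pot divides into 13.91 Ω above the wiper and 9.990 Ω below.
Lower segment in parallel with the load: 9.990 ‖ 18.6 = 6.499 Ω.
Loaded-divider output: V_out = 31.8 × 0.3185 = 10.13 V.
(Unloaded: V_out = x·V_supply = 13.3 V.)

V_out ≈ 10.1 V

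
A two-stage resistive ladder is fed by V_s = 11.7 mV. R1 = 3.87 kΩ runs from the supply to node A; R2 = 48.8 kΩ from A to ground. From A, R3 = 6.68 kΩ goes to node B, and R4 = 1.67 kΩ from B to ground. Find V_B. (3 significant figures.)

V_B ≈ 1.52 mV

Node A sees R2 in parallel with the series input of stage 2, R3 + R4 = 8.350 kΩ.
Effective lower resistance at A: R2 ‖ 8.350 = 7.130 kΩ.
So V_A = 11.7 × 0.6482 = 7.584 mV.
V_B = V_A × 0.2000 = 1.517 mV.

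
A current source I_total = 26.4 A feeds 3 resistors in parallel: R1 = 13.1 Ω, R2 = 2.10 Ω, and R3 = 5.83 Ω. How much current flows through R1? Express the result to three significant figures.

I ≈ 2.78 A

Conductances: ΣG = 1/13.1 + 1/2.10 + 1/5.83 = 0.7241 (1/Ω).
R1 takes the fraction G_k/ΣG = 0.07634/0.7241 = 0.1054, so I = 26.4 × 0.1054 = 2.783 A.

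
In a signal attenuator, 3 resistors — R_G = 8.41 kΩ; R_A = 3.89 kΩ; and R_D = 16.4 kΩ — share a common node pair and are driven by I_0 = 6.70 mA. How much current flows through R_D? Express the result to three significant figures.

I ≈ 0.935 mA

ΣG = 1/8.41 + 1/3.89 + 1/16.4 = 0.4370.
Current divider: I(R_D) = I_0 · G_k/ΣG = 6.70 × (0.06098/0.4370) = 6.70 × 0.1395 = 0.9350 mA.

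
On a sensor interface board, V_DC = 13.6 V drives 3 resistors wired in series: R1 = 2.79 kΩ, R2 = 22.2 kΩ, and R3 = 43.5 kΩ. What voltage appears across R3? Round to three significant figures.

Series total: ΣR = 2.79 + 22.2 + 43.5 = 68.49 kΩ.
By the voltage-divider rule, V = 13.6 × 43.50/68.49 = 8.638 V.

V ≈ 8.64 V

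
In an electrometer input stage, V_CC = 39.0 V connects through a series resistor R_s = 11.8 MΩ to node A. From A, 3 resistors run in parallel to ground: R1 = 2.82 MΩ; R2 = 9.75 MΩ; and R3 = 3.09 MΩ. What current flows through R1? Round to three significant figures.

Combine the parallel branches: R_p = (1/2.82 + 1/9.75 + 1/3.09)⁻¹ = 1.281 MΩ.
V_A by voltage divider: V_A = 39.0 × 1.281/(11.8 + 1.281) = 3.819 V.
Branch current I = V_A/R1 = 3.819/2.82 = 1.354 µA.

I ≈ 1.35 µA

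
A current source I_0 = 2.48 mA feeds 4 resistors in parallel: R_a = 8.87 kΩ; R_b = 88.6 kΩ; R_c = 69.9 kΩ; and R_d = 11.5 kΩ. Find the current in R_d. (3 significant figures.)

I ≈ 0.957 mA

Conductances: ΣG = 1/8.87 + 1/88.6 + 1/69.9 + 1/11.5 = 0.2253 (1/kΩ).
Current divider: I(R_d) = I_0 · G_k/ΣG = 2.48 × (0.08696/0.2253) = 2.48 × 0.3860 = 0.9572 mA.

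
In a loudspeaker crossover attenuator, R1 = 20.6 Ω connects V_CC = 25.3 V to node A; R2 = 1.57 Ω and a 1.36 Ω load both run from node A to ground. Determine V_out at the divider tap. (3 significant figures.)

The load sits in parallel with R2, giving an effective lower resistance R2' = R2·R_L/(R2+R_L) = 0.7287 Ω.
Voltage divider with the loaded lower leg: V_out = 25.3 × 0.7287/(20.6 + 0.7287) = 25.3 × 0.03417 = 0.8644 V.
(Unloaded it would be 1.79 V; the load pulls it down.)

V_out ≈ 0.864 V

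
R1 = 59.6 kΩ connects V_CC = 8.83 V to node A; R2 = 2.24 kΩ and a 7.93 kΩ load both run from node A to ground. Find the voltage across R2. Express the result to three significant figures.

V_out ≈ 0.251 V

R2 ‖ R_L = (2.24 × 7.93)/(2.24 + 7.93) = 1.747 kΩ.
Voltage divider with the loaded lower leg: V_out = 8.83 × 1.747/(59.6 + 1.747) = 8.83 × 0.02847 = 0.2514 V.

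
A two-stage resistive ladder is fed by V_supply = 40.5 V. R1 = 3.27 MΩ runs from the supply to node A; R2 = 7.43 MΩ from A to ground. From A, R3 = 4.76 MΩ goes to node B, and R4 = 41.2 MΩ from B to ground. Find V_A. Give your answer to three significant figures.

Looking into the second stage from A: R3 + R4 = 45.96 MΩ appears in parallel with R2.
R2 ‖ (R3+R4) = 6.396 MΩ.
First divider: V_A = V_supply · 6.396/(3.27 + 6.396) = 26.80 V.

V_A ≈ 26.8 V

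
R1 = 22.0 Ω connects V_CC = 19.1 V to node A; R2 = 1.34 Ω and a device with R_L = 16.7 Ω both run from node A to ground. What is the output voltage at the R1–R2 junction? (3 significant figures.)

V_out ≈ 1.02 V

R2 ‖ R_L = (1.34 × 16.7)/(1.34 + 16.7) = 1.240 Ω.
Voltage divider with the loaded lower leg: V_out = 19.1 × 1.240/(22.0 + 1.240) = 19.1 × 0.05338 = 1.019 V.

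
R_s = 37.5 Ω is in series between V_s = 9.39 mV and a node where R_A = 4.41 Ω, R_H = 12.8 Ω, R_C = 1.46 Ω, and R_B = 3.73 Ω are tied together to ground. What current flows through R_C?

Equivalent of the parallel group: R_p = 0.7950 Ω.
V_A = 9.39 × 0.7950/38.29 = 0.1949 mV.
Branch current I = V_A/R_C = 0.1949/1.46 = 0.1335 mA.

I ≈ 0.134 mA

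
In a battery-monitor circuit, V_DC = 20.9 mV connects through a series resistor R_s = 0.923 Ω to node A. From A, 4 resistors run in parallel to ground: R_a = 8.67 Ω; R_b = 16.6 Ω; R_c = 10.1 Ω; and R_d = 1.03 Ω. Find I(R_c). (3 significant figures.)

Parallel bank: R_p = 1/(1/8.67 + 1/16.6 + 1/10.1 + 1/1.03) = 0.8029 Ω.
V_A = 20.9 × 0.8029/1.726 = 9.723 mV.
I(R_c) = V_A / R_c = 9.723/10.1 = 0.9627 mA.

I ≈ 0.963 mA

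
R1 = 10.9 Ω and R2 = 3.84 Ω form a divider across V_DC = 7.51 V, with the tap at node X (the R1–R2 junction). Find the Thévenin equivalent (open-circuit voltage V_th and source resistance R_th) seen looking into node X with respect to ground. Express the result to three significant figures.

With X open, the divider is unloaded: V_th = 7.51 × 3.84/14.74 = 1.956 V.
With V_DC suppressed (replaced by a short), R_th = R1 ‖ R2 = (10.90 × 3.84)/(10.90 + 3.84) = 2.840 Ω.

V_th ≈ 1.96 V, R_th ≈ 2.84 Ω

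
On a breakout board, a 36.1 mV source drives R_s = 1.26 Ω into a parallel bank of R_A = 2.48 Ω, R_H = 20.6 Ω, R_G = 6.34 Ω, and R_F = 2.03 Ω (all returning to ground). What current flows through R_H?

I ≈ 0.734 mA

Parallel bank: R_p = 1/(1/2.48 + 1/20.6 + 1/6.34 + 1/2.03) = 0.9074 Ω.
Node voltage V_A = V_DC · R_p/(R_s + R_p) = 36.1 × 0.4186 = 15.11 mV.
Branch current I = V_A/R_H = 15.11/20.6 = 0.7336 mA.
(Equivalently: I_total = 16.66 mA, then current-divider fraction G_k/ΣG = 0.04405.)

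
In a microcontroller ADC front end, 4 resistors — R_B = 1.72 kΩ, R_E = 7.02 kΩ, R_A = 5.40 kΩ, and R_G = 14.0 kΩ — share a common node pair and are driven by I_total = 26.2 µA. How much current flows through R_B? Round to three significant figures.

Conductances: ΣG = 1/1.72 + 1/7.02 + 1/5.40 + 1/14.0 = 0.9805 (1/kΩ).
Current divider: I(R_B) = I_total · G_k/ΣG = 26.2 × (0.5814/0.9805) = 26.2 × 0.5930 = 15.54 µA.

I ≈ 15.5 µA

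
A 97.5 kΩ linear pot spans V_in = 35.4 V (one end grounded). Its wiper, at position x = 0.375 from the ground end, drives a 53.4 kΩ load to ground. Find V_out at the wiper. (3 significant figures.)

V_out ≈ 9.30 V

The pot divides into 60.94 kΩ above the wiper and 36.56 kΩ below.
R_L loads the lower segment: effective lower R = 21.70 kΩ.
Loaded-divider output: V_out = 35.4 × 0.2626 = 9.297 V.
(Unloaded: V_out = x·V_in = 13.3 V.)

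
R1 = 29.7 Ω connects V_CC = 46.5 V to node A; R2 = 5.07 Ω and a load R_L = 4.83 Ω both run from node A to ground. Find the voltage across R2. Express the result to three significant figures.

First combine the lower leg with the load: R2 ‖ R_L = 2.474 Ω.
Voltage divider with the loaded lower leg: V_out = 46.5 × 2.474/(29.7 + 2.474) = 46.5 × 0.07688 = 3.575 V.

V_out ≈ 3.57 V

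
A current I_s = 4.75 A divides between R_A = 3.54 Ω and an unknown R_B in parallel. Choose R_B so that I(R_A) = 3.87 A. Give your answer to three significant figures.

In a two-way split, I_A/I_s = R_B/(R_A + R_B).
3.87/4.75 = R_B/(R_A + R_B) → R_B = R_A · (0.8147)/(1 − 0.8147) = 3.54 × 4.398 = 15.57 Ω.

R_B ≈ 15.6 Ω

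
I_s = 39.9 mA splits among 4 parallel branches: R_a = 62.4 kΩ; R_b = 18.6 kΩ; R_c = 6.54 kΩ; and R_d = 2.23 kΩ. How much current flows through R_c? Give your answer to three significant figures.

I ≈ 9.09 mA

ΣG = 1/62.4 + 1/18.6 + 1/6.54 + 1/2.23 = 0.6711.
By the current-divider rule, I = I_s · G_k/ΣG = 39.9 × 0.2278 = 9.091 mA.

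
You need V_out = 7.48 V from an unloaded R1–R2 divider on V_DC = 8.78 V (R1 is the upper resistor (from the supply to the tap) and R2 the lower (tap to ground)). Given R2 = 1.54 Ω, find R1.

R1 ≈ 0.268 Ω

Required fraction k = V_out/V_DC = 0.8519.
R1 = R2·(1/k − 1) = 1.54 × 0.1738 = 0.2676 Ω.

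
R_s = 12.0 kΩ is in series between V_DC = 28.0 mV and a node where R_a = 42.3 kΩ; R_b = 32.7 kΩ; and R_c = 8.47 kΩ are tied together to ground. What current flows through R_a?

Parallel bank: R_p = 1/(1/42.3 + 1/32.7 + 1/8.47) = 5.804 kΩ.
Node voltage V_A = V_DC · R_p/(R_s + R_p) = 28.0 × 0.3260 = 9.128 mV.
Branch current I = V_A/R_a = 9.128/42.3 = 0.2158 µA.

I ≈ 0.216 µA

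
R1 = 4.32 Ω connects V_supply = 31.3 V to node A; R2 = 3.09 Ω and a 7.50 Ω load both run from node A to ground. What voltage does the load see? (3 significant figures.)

First combine the lower leg with the load: R2 ‖ R_L = 2.188 Ω.
Voltage divider with the loaded lower leg: V_out = 31.3 × 2.188/(4.32 + 2.188) = 31.3 × 0.3362 = 10.52 V.

V_out ≈ 10.5 V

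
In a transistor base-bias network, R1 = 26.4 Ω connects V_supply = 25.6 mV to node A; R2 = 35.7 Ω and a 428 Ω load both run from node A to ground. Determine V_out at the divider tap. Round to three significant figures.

First combine the lower leg with the load: R2 ‖ R_L = 32.95 Ω.
Then V_out = V_supply · R2'/(R1 + R2') = 25.6 × 32.95/59.35 = 14.21 mV.

V_out ≈ 14.2 mV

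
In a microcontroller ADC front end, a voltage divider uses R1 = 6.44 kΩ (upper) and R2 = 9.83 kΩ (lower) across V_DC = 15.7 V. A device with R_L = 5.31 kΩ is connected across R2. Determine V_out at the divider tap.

V_out ≈ 5.47 V

The load sits in parallel with R2, giving an effective lower resistance R2' = R2·R_L/(R2+R_L) = 3.448 kΩ.
Voltage divider with the loaded lower leg: V_out = 15.7 × 3.448/(6.44 + 3.448) = 15.7 × 0.3487 = 5.474 V.
(Unloaded it would be 9.49 V; the load pulls it down.)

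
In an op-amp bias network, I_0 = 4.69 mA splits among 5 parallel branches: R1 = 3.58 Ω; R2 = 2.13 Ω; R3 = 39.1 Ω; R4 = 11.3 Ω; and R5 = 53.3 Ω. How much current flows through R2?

ΣG = 1/3.58 + 1/2.13 + 1/39.1 + 1/11.3 + 1/53.3 = 0.8816.
Current divider: I(R2) = I_0 · G_k/ΣG = 4.69 × (0.4695/0.8816) = 4.69 × 0.5325 = 2.497 mA.

I ≈ 2.50 mA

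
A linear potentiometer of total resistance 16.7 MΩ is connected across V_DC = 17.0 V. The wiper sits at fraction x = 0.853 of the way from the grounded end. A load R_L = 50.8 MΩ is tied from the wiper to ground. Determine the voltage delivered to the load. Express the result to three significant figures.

The pot divides into 2.455 MΩ above the wiper and 14.25 MΩ below.
R_L loads the lower segment: effective lower R = 11.13 MΩ.
Loaded-divider output: V_out = 17.0 × 0.8192 = 13.93 V.

V_out ≈ 13.9 V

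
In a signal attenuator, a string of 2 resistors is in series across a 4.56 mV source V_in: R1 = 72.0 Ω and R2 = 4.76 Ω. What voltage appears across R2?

ΣR = 72.0 + 4.76 = 76.76 Ω.
V = V_in · R/ΣR = 4.56 × 0.06201 = 0.2828 mV.

V ≈ 0.283 mV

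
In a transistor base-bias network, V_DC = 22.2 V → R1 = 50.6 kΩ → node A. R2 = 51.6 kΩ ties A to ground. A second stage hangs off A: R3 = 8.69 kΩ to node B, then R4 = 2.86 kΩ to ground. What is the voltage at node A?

Node A sees R2 in parallel with the series input of stage 2, R3 + R4 = 11.55 kΩ.
R2 ‖ (R3+R4) = 9.438 kΩ.
First divider: V_A = V_DC · 9.438/(50.6 + 9.438) = 3.490 V.

V_A ≈ 3.49 V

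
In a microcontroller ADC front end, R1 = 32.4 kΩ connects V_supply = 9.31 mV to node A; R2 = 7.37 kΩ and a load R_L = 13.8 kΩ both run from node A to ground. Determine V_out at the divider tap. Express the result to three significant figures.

V_out ≈ 1.20 mV

First combine the lower leg with the load: R2 ‖ R_L = 4.804 kΩ.
Voltage divider with the loaded lower leg: V_out = 9.31 × 4.804/(32.4 + 4.804) = 9.31 × 0.1291 = 1.202 mV.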